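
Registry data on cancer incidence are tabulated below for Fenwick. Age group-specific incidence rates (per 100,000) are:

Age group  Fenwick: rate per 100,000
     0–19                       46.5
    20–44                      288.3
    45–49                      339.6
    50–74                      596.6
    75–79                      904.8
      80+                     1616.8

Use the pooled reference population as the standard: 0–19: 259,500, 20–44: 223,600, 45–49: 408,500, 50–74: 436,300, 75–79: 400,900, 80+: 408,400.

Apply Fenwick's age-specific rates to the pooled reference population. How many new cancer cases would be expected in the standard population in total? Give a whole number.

14986

Expected new cancer cases = Σ (standard pop × age-specific rate ÷ 100,000)
= 259,500×46.5/100,000 + 223,600×288.3/100,000 + 408,500×339.6/100,000 + 436,300×596.6/100,000 + 400,900×904.8/100,000 + 408,400×1616.8/100,000
= 120.67 + 644.64 + 1387.27 + 2602.97 + 3627.34 + 6603.01 = 14985.89.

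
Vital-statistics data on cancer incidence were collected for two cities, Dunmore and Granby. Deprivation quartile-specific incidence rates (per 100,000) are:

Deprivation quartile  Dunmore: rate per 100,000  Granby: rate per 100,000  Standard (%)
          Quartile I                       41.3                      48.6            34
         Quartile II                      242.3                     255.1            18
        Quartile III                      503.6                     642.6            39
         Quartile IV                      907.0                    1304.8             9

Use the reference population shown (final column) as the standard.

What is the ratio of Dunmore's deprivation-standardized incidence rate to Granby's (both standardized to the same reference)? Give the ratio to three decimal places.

Standard weights: 0.34, 0.18, 0.39, 0.09.
Dunmore: 0.3400×41.3 + 0.1800×242.3 + 0.3900×503.6 + 0.0900×907.0 = 335.6900 per 100,000.
Granby: 0.3400×48.6 + 0.1800×255.1 + 0.3900×642.6 + 0.0900×1304.8 = 430.4880 per 100,000.
Ratio = 335.6900 ÷ 430.4880 = 0.77979.

0.780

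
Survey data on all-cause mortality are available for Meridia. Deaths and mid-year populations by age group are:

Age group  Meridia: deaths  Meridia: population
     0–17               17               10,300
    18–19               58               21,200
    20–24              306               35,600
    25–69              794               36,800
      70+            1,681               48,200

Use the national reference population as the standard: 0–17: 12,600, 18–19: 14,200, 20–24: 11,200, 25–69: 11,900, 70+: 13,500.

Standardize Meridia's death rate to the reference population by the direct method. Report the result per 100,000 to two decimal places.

Age-specific rates per 100,000 for Meridia: 165.05, 273.58, 859.55, 2157.61, 3487.55.
Standard total = 63,400; weights = 0.1987, 0.2240, 0.1767, 0.1877, 0.2129.
Standardized rate: 0.1987×165.05 + 0.2240×273.58 + 0.1767×859.55 + 0.1877×2157.61 + 0.2129×3487.55 = 1393.5170 per 100,000.

1393.52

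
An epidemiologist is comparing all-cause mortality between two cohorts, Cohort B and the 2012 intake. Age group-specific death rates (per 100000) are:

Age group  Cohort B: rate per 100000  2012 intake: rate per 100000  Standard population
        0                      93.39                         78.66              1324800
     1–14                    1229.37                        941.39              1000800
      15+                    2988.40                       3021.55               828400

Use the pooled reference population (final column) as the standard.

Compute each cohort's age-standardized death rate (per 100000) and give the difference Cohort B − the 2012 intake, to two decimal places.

Standard total = 3154000; weights = 0.4200, 0.3173, 0.2627.
Cohort B: 0.4200×93.39 + 0.3173×1229.37 + 0.2627×2988.40 = 1214.2255 per 100000.
The 2012 intake: 0.4200×78.66 + 0.3173×941.39 + 0.2627×3021.55 = 1125.3659 per 100000.
Difference = 1214.2255 − 1125.3659 = 88.8596.

88.86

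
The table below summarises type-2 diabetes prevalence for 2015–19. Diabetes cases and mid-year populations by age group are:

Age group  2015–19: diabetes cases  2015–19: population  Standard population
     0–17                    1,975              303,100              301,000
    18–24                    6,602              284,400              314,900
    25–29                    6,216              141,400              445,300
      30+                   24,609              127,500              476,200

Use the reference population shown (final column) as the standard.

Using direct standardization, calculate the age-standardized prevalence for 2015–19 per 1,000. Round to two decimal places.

78.55

Age-specific rates per 1,000 for 2015–19: 6.516, 23.214, 43.960, 193.012.
Standard total = 1,537,400; weights = 0.1958, 0.2048, 0.2896, 0.3097.
Standardized rate: 0.1958×6.516 + 0.2048×23.214 + 0.2896×43.960 + 0.3097×193.012 = 78.5476 per 1,000.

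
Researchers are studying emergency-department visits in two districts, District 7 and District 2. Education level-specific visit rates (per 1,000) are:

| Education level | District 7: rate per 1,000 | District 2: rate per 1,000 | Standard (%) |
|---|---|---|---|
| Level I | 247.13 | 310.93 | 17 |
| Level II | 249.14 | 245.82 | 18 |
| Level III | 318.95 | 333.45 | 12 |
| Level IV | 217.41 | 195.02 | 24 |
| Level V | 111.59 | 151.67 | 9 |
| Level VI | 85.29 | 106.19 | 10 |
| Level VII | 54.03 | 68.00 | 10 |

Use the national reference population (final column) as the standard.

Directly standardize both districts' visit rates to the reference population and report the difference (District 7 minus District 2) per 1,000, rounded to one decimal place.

Standard weights: 0.17, 0.18, 0.12, 0.24, 0.09, 0.10, 0.10.
District 7: 0.1700×247.13 + 0.1800×249.14 + 0.1200×318.95 + 0.2400×217.41 + 0.0900×111.59 + 0.1000×85.29 + 0.1000×54.03 = 201.2848 per 1,000.
District 2: 0.1700×310.93 + 0.1800×245.82 + 0.1200×333.45 + 0.2400×195.02 + 0.0900×151.67 + 0.1000×106.19 + 0.1000×68.00 = 214.9938 per 1,000.
Difference = 201.2848 − 214.9938 = -13.7090.

-13.7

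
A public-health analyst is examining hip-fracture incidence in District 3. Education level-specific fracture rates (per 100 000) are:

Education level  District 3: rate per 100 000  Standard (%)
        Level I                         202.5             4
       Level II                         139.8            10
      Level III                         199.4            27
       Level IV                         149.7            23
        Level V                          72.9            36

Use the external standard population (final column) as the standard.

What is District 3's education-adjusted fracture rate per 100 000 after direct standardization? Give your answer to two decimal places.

136.59

Standard weights: 0.04, 0.10, 0.27, 0.23, 0.36.
Standardized rate: 0.0400×202.5 + 0.1000×139.8 + 0.2700×199.4 + 0.2300×149.7 + 0.3600×72.9 = 136.5930 per 100 000.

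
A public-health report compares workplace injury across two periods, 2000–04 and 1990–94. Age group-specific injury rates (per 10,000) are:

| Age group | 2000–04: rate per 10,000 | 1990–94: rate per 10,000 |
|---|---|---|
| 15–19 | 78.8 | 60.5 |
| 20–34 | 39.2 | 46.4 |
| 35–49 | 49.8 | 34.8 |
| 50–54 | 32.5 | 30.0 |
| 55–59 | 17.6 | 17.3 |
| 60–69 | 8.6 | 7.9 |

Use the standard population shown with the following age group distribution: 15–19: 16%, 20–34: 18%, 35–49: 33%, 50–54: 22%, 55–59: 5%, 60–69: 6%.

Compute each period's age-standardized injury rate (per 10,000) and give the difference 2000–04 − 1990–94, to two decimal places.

7.19

Standard weights: 0.16, 0.18, 0.33, 0.22, 0.05, 0.06.
2000–04: 0.1600×78.8 + 0.1800×39.2 + 0.3300×49.8 + 0.2200×32.5 + 0.0500×17.6 + 0.0600×8.6 = 44.6440 per 10,000.
1990–94: 0.1600×60.5 + 0.1800×46.4 + 0.3300×34.8 + 0.2200×30.0 + 0.0500×17.3 + 0.0600×7.9 = 37.4550 per 10,000.
Difference = 44.6440 − 37.4550 = 7.1890.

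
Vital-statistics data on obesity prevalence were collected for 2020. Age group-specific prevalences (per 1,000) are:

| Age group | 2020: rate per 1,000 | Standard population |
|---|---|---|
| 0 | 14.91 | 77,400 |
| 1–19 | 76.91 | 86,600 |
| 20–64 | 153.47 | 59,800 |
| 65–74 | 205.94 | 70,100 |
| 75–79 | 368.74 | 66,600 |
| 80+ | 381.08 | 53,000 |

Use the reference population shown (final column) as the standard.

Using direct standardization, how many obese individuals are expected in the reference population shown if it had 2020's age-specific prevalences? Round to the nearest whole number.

76184

Expected obese individuals = Σ (standard pop × age-specific rate ÷ 1,000)
= 77,400×14.91/1,000 + 86,600×76.91/1,000 + 59,800×153.47/1,000 + 70,100×205.94/1,000 + 66,600×368.74/1,000 + 53,000×381.08/1,000
= 1154.03 + 6660.41 + 9177.51 + 14436.39 + 24558.08 + 20197.24 = 76183.66.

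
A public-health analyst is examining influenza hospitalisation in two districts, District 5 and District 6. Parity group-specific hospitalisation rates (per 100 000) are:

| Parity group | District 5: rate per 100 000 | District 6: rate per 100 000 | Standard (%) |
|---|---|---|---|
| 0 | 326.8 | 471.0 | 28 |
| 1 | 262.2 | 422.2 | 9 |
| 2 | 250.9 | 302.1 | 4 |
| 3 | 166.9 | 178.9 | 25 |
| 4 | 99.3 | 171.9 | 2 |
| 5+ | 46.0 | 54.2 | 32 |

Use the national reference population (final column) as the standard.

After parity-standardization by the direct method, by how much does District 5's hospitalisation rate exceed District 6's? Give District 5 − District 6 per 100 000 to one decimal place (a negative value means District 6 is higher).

-63.9

Standard weights: 0.28, 0.09, 0.04, 0.25, 0.02, 0.32.
District 5: 0.2800×326.8 + 0.0900×262.2 + 0.0400×250.9 + 0.2500×166.9 + 0.0200×99.3 + 0.3200×46.0 = 183.5690 per 100 000.
District 6: 0.2800×471.0 + 0.0900×422.2 + 0.0400×302.1 + 0.2500×178.9 + 0.0200×171.9 + 0.3200×54.2 = 247.4690 per 100 000.
Difference = 183.5690 − 247.4690 = -63.9000.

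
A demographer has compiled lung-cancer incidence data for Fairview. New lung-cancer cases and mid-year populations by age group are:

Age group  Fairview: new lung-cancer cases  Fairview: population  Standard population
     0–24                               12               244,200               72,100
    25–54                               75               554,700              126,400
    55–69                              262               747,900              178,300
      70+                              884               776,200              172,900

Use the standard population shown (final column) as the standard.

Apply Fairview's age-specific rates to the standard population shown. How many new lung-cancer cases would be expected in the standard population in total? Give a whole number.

Age-specific rates per 100,000 for Fairview: 4.91, 13.52, 35.03, 113.89.
Expected new lung-cancer cases = Σ (standard pop × age-specific rate ÷ 100,000)
= 72,100×4.91/100,000 + 126,400×13.52/100,000 + 178,300×35.03/100,000 + 172,900×113.89/100,000
= 3.54 + 17.09 + 62.46 + 196.91 = 280.01.

280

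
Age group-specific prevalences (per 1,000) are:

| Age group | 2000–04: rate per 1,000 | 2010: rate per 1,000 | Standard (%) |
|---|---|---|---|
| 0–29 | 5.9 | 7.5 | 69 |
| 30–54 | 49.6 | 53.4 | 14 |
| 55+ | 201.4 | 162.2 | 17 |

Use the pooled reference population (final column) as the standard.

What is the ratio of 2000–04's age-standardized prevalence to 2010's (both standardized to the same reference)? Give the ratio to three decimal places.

Standard weights: 0.69, 0.14, 0.17.
2000–04: 0.6900×5.9 + 0.1400×49.6 + 0.1700×201.4 = 45.2530 per 1,000.
2010: 0.6900×7.5 + 0.1400×53.4 + 0.1700×162.2 = 40.2250 per 1,000.
Ratio = 45.2530 ÷ 40.2250 = 1.12500.

1.125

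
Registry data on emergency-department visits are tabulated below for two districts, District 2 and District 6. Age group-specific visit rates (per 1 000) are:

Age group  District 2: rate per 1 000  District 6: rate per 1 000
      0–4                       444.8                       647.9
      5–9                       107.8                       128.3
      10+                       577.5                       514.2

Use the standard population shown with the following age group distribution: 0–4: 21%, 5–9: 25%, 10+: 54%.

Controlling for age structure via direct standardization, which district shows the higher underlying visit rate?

Standard weights: 0.21, 0.25, 0.54.
District 2: 0.2100×444.8 + 0.2500×107.8 + 0.5400×577.5 = 432.2080 per 1 000.
District 6: 0.2100×647.9 + 0.2500×128.3 + 0.5400×514.2 = 445.8020 per 1 000.

District 6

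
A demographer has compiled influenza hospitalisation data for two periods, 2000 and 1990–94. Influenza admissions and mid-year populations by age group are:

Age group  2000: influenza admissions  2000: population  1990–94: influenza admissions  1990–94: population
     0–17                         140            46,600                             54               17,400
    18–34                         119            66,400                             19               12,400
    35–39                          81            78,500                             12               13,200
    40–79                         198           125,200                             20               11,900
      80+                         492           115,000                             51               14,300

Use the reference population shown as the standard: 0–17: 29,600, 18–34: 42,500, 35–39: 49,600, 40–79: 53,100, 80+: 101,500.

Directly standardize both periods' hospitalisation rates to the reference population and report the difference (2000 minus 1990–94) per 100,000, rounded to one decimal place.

Age-specific rates per 100,000 for 2000: 300.43, 179.22, 103.18, 158.15, 427.83.
For 1990–94: 310.34, 153.23, 90.91, 168.07, 356.64.
Standard total = 276,300; weights = 0.1071, 0.1538, 0.1795, 0.1922, 0.3674.
2000: 0.1071×300.43 + 0.1538×179.22 + 0.1795×103.18 + 0.1922×158.15 + 0.3674×427.83 = 265.8318 per 100,000.
1990–94: 0.1071×310.34 + 0.1538×153.23 + 0.1795×90.91 + 0.1922×168.07 + 0.3674×356.64 = 236.4497 per 100,000.
Difference = 265.8318 − 236.4497 = 29.3821.

29.4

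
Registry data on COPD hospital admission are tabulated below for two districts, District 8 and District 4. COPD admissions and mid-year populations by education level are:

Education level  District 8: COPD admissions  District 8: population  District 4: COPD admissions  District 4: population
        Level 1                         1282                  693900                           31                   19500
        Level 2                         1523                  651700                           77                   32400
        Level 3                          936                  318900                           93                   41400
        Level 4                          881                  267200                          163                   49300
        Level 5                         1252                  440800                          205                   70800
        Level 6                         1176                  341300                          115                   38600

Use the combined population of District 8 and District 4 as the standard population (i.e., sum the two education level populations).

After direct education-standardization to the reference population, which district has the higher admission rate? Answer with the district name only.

District 8

Education-specific rates per 10000 for District 8: 18.48, 23.37, 29.35, 32.97, 28.40, 34.46.
For District 4: 15.90, 23.77, 22.46, 33.06, 28.95, 29.79.
Combined standard total = 2965800; weights = 0.2405, 0.2307, 0.1215, 0.1067, 0.1725, 0.1281.
District 8: 0.2405×18.48 + 0.2307×23.37 + 0.1215×29.35 + 0.1067×32.97 + 0.1725×28.40 + 0.1281×34.46 = 26.2321 per 10000.
District 4: 0.2405×15.90 + 0.2307×23.77 + 0.1215×22.46 + 0.1067×33.06 + 0.1725×28.95 + 0.1281×29.79 = 24.3741 per 10000.
The crude rates (25.98 vs 27.14) would put District 4 higher, but that reflects its education composition; once standardized to a common education structure, District 8 has the higher underlying rate.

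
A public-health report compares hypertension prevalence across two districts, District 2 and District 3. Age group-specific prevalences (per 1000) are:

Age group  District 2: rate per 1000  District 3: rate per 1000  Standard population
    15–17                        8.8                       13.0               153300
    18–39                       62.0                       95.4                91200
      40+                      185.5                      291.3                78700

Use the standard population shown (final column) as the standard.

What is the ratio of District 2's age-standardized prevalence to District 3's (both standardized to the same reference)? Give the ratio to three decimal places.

0.643

Standard total = 323200; weights = 0.4743, 0.2822, 0.2435.
District 2: 0.4743×8.8 + 0.2822×62.0 + 0.2435×185.5 = 66.8388 per 1000.
District 3: 0.4743×13.0 + 0.2822×95.4 + 0.2435×291.3 = 104.0182 per 1000.
Ratio = 66.8388 ÷ 104.0182 = 0.64257.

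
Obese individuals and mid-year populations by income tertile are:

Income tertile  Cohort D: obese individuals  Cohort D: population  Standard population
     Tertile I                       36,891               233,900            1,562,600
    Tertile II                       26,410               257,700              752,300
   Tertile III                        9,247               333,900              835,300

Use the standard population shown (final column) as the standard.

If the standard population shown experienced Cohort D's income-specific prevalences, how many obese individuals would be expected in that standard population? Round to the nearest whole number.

346686

Income-specific rates per 1,000 for Cohort D: 157.721, 102.484, 27.694.
Expected obese individuals = Σ (standard pop × income-specific rate ÷ 1,000)
= 1,562,600×157.721/1,000 + 752,300×102.484/1,000 + 835,300×27.694/1,000
= 246455.22 + 77098.34 + 23132.73 = 346686.30.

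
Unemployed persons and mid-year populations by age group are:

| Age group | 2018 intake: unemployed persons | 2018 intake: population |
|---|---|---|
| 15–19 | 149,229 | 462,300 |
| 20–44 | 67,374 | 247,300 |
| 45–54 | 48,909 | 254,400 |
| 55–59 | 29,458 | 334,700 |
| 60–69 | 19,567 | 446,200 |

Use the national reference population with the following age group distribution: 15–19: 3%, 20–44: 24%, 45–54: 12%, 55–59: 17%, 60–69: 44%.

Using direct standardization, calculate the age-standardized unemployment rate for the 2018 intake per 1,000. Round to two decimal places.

Age-specific rates per 1,000 for the 2018 intake: 322.797, 272.438, 192.252, 88.013, 43.853.
Standard weights: 0.03, 0.24, 0.12, 0.17, 0.44.
Standardized rate: 0.0300×322.797 + 0.2400×272.438 + 0.1200×192.252 + 0.1700×88.013 + 0.4400×43.853 = 132.3967 per 1,000.

132.40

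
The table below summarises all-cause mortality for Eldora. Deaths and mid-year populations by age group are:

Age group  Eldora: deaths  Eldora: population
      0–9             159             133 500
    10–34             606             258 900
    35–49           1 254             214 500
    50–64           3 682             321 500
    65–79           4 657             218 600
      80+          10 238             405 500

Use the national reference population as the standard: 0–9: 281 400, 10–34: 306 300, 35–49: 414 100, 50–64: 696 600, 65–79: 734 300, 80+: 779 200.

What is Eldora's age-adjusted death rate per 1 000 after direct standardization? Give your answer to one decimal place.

14.6

Age-specific rates per 1 000 for Eldora: 1.191, 2.341, 5.846, 11.453, 21.304, 25.248.
Standard total = 3 211 900; weights = 0.0876, 0.0954, 0.1289, 0.2169, 0.2286, 0.2426.
Standardized rate: 0.0876×1.191 + 0.0954×2.341 + 0.1289×5.846 + 0.2169×11.453 + 0.2286×21.304 + 0.2426×25.248 = 14.5606 per 1 000.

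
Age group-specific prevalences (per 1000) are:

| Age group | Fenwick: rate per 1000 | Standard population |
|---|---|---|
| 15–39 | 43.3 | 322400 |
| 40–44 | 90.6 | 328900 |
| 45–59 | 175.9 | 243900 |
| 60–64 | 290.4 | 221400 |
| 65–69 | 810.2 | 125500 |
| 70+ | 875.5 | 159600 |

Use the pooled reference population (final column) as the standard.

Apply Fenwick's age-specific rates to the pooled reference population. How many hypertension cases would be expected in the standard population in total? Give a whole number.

Expected hypertension cases = Σ (standard pop × age-specific rate ÷ 1000)
= 322400×43.3/1000 + 328900×90.6/1000 + 243900×175.9/1000 + 221400×290.4/1000 + 125500×810.2/1000 + 159600×875.5/1000
= 13959.92 + 29798.34 + 42902.01 + 64294.56 + 101680.10 + 139729.80 = 392364.73.

392365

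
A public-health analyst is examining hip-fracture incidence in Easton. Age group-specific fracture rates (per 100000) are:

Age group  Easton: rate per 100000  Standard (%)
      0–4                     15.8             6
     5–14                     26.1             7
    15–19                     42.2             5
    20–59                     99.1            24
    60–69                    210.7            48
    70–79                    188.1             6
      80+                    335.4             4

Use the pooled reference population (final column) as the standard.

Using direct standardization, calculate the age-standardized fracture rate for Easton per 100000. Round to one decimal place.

154.5

Standard weights: 0.06, 0.07, 0.05, 0.24, 0.48, 0.06, 0.04.
Standardized rate: 0.0600×15.8 + 0.0700×26.1 + 0.0500×42.2 + 0.2400×99.1 + 0.4800×210.7 + 0.0600×188.1 + 0.0400×335.4 = 154.5070 per 100000.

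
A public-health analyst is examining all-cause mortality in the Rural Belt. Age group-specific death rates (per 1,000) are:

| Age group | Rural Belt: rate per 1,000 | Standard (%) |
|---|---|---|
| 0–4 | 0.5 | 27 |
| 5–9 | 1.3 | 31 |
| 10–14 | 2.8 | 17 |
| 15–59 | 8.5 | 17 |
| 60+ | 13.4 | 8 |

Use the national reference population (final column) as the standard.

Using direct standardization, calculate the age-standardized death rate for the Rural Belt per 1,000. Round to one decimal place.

3.5

Standard weights: 0.27, 0.31, 0.17, 0.17, 0.08.
Standardized rate: 0.2700×0.5 + 0.3100×1.3 + 0.1700×2.8 + 0.1700×8.5 + 0.0800×13.4 = 3.5310 per 1,000.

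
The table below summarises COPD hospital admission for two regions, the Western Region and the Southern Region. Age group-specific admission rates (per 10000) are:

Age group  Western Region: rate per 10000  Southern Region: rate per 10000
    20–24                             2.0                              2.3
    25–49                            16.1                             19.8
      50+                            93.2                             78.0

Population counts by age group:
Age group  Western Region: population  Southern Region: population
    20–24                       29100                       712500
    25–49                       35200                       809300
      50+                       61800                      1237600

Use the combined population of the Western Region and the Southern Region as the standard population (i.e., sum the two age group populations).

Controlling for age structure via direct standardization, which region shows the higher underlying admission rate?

Western Region

Combined standard total = 2885500; weights = 0.2570, 0.2927, 0.4503.
The Western Region: 0.2570×2.0 + 0.2927×16.1 + 0.4503×93.2 = 47.1959 per 10000.
The Southern Region: 0.2570×2.3 + 0.2927×19.8 + 0.4503×78.0 = 41.5110 per 10000.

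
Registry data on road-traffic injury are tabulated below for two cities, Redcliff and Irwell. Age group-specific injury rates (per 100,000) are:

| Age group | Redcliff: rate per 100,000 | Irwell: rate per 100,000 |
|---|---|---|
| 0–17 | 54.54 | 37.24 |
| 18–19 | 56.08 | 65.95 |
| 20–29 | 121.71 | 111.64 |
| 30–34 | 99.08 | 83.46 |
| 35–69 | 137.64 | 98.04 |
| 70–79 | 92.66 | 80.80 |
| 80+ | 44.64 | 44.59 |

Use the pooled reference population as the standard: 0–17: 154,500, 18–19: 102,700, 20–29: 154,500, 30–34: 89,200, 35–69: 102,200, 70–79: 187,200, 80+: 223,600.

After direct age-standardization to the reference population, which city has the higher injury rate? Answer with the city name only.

Redcliff

Standard total = 1,013,900; weights = 0.1524, 0.1013, 0.1524, 0.0880, 0.1008, 0.1846, 0.2205.
Redcliff: 0.1524×54.54 + 0.1013×56.08 + 0.1524×121.71 + 0.0880×99.08 + 0.1008×137.64 + 0.1846×92.66 + 0.2205×44.64 = 82.0813 per 100,000.
Irwell: 0.1524×37.24 + 0.1013×65.95 + 0.1524×111.64 + 0.0880×83.46 + 0.1008×98.04 + 0.1846×80.80 + 0.2205×44.59 = 71.3438 per 100,000.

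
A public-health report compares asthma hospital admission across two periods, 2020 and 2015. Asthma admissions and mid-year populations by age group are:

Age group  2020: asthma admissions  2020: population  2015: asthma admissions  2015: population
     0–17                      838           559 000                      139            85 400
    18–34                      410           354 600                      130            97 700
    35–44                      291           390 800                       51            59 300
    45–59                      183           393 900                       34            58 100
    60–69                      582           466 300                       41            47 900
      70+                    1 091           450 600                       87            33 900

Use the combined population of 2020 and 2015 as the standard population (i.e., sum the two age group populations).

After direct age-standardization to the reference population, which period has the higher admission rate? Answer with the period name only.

Age-specific rates per 10 000 for 2020: 14.99, 11.56, 7.45, 4.65, 12.48, 24.21.
For 2015: 16.28, 13.31, 8.60, 5.85, 8.56, 25.66.
Combined standard total = 2 997 500; weights = 0.2150, 0.1509, 0.1502, 0.1508, 0.1715, 0.1616.
2020: 0.2150×14.99 + 0.1509×11.56 + 0.1502×7.45 + 0.1508×4.65 + 0.1715×12.48 + 0.1616×24.21 = 12.8407 per 10 000.
2015: 0.2150×16.28 + 0.1509×13.31 + 0.1502×8.60 + 0.1508×5.85 + 0.1715×8.56 + 0.1616×25.66 = 13.2972 per 10 000.
The crude rates (12.98 vs 12.61) would put 2020 higher, but that reflects its age composition; once standardized to a common age structure, 2015 has the higher underlying rate.

2015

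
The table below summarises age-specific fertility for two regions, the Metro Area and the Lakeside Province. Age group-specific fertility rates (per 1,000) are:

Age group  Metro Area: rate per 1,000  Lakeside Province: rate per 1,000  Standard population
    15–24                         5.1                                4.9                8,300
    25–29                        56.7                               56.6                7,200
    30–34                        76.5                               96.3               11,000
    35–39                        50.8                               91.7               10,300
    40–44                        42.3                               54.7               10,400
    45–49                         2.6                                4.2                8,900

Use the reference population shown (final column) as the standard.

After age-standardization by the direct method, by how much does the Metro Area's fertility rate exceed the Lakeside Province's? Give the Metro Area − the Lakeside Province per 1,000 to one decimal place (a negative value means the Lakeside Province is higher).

-13.9

Standard total = 56,100; weights = 0.1480, 0.1283, 0.1961, 0.1836, 0.1854, 0.1586.
The Metro Area: 0.1480×5.1 + 0.1283×56.7 + 0.1961×76.5 + 0.1836×50.8 + 0.1854×42.3 + 0.1586×2.6 = 40.6127 per 1,000.
The Lakeside Province: 0.1480×4.9 + 0.1283×56.6 + 0.1961×96.3 + 0.1836×91.7 + 0.1854×54.7 + 0.1586×4.2 = 54.5144 per 1,000.
Difference = 40.6127 − 54.5144 = -13.9018.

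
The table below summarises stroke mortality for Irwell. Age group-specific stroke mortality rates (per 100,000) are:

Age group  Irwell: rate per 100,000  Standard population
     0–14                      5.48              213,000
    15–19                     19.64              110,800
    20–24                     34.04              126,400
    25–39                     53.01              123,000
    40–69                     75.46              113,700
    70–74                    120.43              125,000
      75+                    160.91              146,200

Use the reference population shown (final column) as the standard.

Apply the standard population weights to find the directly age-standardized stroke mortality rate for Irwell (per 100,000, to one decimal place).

Standard total = 958,100; weights = 0.2223, 0.1156, 0.1319, 0.1284, 0.1187, 0.1305, 0.1526.
Standardized rate: 0.2223×5.48 + 0.1156×19.64 + 0.1319×34.04 + 0.1284×53.01 + 0.1187×75.46 + 0.1305×120.43 + 0.1526×160.91 = 64.0067 per 100,000.

64.0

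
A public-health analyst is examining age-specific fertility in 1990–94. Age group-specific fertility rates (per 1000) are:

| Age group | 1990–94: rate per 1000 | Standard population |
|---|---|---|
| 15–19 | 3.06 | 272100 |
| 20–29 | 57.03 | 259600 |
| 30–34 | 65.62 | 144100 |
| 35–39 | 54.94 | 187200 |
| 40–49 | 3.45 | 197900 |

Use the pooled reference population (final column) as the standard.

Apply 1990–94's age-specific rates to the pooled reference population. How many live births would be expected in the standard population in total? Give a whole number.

36061

Expected live births = Σ (standard pop × age-specific rate ÷ 1000)
= 272100×3.06/1000 + 259600×57.03/1000 + 144100×65.62/1000 + 187200×54.94/1000 + 197900×3.45/1000
= 832.63 + 14804.99 + 9455.84 + 10284.77 + 682.75 = 36060.98.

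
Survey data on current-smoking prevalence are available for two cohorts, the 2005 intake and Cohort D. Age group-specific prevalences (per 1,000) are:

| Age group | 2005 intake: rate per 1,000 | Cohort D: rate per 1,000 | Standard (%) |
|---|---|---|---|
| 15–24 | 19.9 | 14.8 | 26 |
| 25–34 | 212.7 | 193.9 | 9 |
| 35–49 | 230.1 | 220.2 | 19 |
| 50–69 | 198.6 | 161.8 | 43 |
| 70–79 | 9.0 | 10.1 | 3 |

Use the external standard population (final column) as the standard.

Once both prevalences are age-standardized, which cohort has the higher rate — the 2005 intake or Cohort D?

2005 intake

Standard weights: 0.26, 0.09, 0.19, 0.43, 0.03.
The 2005 intake: 0.2600×19.9 + 0.0900×212.7 + 0.1900×230.1 + 0.4300×198.6 + 0.0300×9.0 = 153.7040 per 1,000.
Cohort D: 0.2600×14.8 + 0.0900×193.9 + 0.1900×220.2 + 0.4300×161.8 + 0.0300×10.1 = 133.0140 per 1,000.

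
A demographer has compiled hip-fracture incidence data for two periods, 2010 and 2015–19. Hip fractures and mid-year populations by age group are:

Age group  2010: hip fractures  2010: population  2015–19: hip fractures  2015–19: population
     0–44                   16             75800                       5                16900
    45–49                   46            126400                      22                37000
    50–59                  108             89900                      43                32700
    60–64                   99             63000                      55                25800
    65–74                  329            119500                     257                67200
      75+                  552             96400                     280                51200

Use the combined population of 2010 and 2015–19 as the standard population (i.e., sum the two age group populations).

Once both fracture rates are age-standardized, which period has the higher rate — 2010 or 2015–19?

Age-specific rates per 100000 for 2010: 21.11, 36.39, 120.13, 157.14, 275.31, 572.61.
For 2015–19: 29.59, 59.46, 131.50, 213.18, 382.44, 546.88.
Combined standard total = 801800; weights = 0.1156, 0.2038, 0.1529, 0.1108, 0.2329, 0.1841.
2010: 0.1156×21.11 + 0.2038×36.39 + 0.1529×120.13 + 0.1108×157.14 + 0.2329×275.31 + 0.1841×572.61 = 215.1470 per 100000.
2015–19: 0.1156×29.59 + 0.2038×59.46 + 0.1529×131.50 + 0.1108×213.18 + 0.2329×382.44 + 0.1841×546.88 = 248.9781 per 100000.

2015–19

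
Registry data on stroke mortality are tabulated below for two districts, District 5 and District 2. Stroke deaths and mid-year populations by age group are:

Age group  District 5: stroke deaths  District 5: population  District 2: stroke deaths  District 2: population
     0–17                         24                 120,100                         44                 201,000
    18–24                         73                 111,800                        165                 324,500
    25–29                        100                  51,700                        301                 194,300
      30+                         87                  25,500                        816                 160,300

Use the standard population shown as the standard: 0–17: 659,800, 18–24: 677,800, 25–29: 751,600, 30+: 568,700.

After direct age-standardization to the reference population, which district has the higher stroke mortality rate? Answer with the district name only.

Age-specific rates per 100,000 for District 5: 19.98, 65.30, 193.42, 341.18.
For District 2: 21.89, 50.85, 154.92, 509.05.
Standard total = 2,657,900; weights = 0.2482, 0.2550, 0.2828, 0.2140.
District 5: 0.2482×19.98 + 0.2550×65.30 + 0.2828×193.42 + 0.2140×341.18 = 149.3082 per 100,000.
District 2: 0.2482×21.89 + 0.2550×50.85 + 0.2828×154.92 + 0.2140×509.05 = 171.1261 per 100,000.

District 2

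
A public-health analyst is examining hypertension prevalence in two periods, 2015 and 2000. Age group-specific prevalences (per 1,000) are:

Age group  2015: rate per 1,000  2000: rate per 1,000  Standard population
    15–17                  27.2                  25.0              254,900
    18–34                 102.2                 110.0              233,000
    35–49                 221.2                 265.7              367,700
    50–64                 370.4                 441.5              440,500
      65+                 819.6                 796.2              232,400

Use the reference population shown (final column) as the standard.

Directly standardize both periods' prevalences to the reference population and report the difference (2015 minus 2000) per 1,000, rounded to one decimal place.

-28.5

Standard total = 1,528,500; weights = 0.1668, 0.1524, 0.2406, 0.2882, 0.1520.
2015: 0.1668×27.2 + 0.1524×102.2 + 0.2406×221.2 + 0.2882×370.4 + 0.1520×819.6 = 304.6891 per 1,000.
2000: 0.1668×25.0 + 0.1524×110.0 + 0.2406×265.7 + 0.2882×441.5 + 0.1520×796.2 = 333.1489 per 1,000.
Difference = 304.6891 − 333.1489 = -28.4597.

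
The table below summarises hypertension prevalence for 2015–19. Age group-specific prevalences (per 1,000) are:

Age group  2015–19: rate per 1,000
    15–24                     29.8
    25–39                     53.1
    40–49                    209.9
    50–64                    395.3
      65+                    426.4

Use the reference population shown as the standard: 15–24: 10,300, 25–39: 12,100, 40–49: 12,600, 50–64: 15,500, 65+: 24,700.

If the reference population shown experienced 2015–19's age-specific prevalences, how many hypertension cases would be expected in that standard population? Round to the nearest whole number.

Expected hypertension cases = Σ (standard pop × age-specific rate ÷ 1,000)
= 10,300×29.8/1,000 + 12,100×53.1/1,000 + 12,600×209.9/1,000 + 15,500×395.3/1,000 + 24,700×426.4/1,000
= 306.94 + 642.51 + 2644.74 + 6127.15 + 10532.08 = 20253.42.

20253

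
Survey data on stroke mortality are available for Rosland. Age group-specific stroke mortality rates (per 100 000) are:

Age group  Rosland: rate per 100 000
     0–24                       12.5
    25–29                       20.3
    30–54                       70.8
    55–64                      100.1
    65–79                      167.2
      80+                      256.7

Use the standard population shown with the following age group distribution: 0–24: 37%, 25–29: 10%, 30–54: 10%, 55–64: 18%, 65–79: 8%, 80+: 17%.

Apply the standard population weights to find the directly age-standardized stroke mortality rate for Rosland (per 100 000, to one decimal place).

Standard weights: 0.37, 0.10, 0.10, 0.18, 0.08, 0.17.
Standardized rate: 0.3700×12.5 + 0.1000×20.3 + 0.1000×70.8 + 0.1800×100.1 + 0.0800×167.2 + 0.1700×256.7 = 88.7680 per 100 000.

88.8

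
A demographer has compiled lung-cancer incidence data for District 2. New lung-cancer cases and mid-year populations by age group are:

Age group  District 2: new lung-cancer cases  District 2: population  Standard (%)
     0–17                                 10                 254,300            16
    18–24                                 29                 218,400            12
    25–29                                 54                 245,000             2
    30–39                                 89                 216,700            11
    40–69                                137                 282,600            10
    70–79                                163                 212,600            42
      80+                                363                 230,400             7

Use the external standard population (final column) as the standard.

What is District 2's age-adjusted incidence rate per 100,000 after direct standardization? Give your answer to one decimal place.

55.3

Age-specific rates per 100,000 for District 2: 3.93, 13.28, 22.04, 41.07, 48.48, 76.67, 157.55.
Standard weights: 0.16, 0.12, 0.02, 0.11, 0.10, 0.42, 0.07.
Standardized rate: 0.1600×3.93 + 0.1200×13.28 + 0.0200×22.04 + 0.1100×41.07 + 0.1000×48.48 + 0.4200×76.67 + 0.0700×157.55 = 55.2590 per 100,000.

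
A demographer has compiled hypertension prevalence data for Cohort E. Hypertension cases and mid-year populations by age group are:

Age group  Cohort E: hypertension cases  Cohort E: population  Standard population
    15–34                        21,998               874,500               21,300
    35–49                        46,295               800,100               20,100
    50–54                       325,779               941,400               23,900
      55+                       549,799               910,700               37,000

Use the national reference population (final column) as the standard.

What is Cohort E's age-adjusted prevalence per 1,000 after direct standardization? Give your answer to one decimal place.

315.8

Age-specific rates per 1,000 for Cohort E: 25.155, 57.862, 346.058, 603.710.
Standard total = 102,300; weights = 0.2082, 0.1965, 0.2336, 0.3617.
Standardized rate: 0.2082×25.155 + 0.1965×57.862 + 0.2336×346.058 + 0.3617×603.710 = 315.8053 per 1,000.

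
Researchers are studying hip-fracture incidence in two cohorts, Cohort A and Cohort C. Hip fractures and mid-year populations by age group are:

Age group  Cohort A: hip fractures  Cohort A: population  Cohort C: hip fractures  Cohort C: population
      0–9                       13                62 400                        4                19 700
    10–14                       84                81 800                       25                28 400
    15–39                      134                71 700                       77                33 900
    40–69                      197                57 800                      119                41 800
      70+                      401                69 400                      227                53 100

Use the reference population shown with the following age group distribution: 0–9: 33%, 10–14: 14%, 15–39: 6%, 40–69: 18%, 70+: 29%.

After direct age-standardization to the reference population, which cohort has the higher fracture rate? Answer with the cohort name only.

Cohort A

Age-specific rates per 100 000 for Cohort A: 20.83, 102.69, 186.89, 340.83, 577.81.
For Cohort C: 20.30, 88.03, 227.14, 284.69, 427.50.
Standard weights: 0.33, 0.14, 0.06, 0.18, 0.29.
Cohort A: 0.3300×20.83 + 0.1400×102.69 + 0.0600×186.89 + 0.1800×340.83 + 0.2900×577.81 = 261.3792 per 100 000.
Cohort C: 0.3300×20.30 + 0.1400×88.03 + 0.0600×227.14 + 0.1800×284.69 + 0.2900×427.50 = 207.8704 per 100 000.
The crude rates (241.62 vs 255.51) would put Cohort C higher, but that reflects its age composition; once standardized to a common age structure, Cohort A has the higher underlying rate.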